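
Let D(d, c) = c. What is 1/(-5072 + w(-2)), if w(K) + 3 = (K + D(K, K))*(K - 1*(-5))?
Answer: -1/5087 ≈ -0.00019658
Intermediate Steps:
w(K) = -3 + 2*K*(5 + K) (w(K) = -3 + (K + K)*(K - 1*(-5)) = -3 + (2*K)*(K + 5) = -3 + (2*K)*(5 + K) = -3 + 2*K*(5 + K))
1/(-5072 + w(-2)) = 1/(-5072 + (-3 + 2*(-2)² + 10*(-2))) = 1/(-5072 + (-3 + 2*4 - 20)) = 1/(-5072 + (-3 + 8 - 20)) = 1/(-5072 - 15) = 1/(-5087) = -1/5087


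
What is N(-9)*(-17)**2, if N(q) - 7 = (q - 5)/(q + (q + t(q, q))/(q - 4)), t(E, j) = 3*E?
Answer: 216461/81 ≈ 2672.4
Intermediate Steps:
N(q) = 7 + (-5 + q)/(q + 4*q/(-4 + q)) (N(q) = 7 + (q - 5)/(q + (q + 3*q)/(q - 4)) = 7 + (-5 + q)/(q + (4*q)/(-4 + q)) = 7 + (-5 + q)/(q + 4*q/(-4 + q)))
N(-9)*(-17)**2 = (8 - 9/(-9) + 20/(-9)**2)*(-17)**2 = (8 - 9*(-1/9) + 20*(1/81))*289 = (8 + 1 + 20/81)*289 = (749/81)*289 = 216461/81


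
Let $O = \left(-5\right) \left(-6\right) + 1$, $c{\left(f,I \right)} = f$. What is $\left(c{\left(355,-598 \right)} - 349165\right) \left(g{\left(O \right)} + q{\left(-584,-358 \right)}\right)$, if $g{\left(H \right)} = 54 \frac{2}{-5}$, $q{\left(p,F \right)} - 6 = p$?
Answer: $209146476$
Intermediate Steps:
$q{\left(p,F \right)} = 6 + p$
$O = 31$ ($O = 30 + 1 = 31$)
$g{\left(H \right)} = - \frac{108}{5}$ ($g{\left(H \right)} = 54 \cdot 2 \left(- \frac{1}{5}\right) = 54 \left(- \frac{2}{5}\right) = - \frac{108}{5}$)
$\left(c{\left(355,-598 \right)} - 349165\right) \left(g{\left(O \right)} + q{\left(-584,-358 \right)}\right) = \left(355 - 349165\right) \left(- \frac{108}{5} + \left(6 - 584\right)\right) = - 348810 \left(- \frac{108}{5} - 578\right) = \left(-348810\right) \left(- \frac{2998}{5}\right) = 209146476$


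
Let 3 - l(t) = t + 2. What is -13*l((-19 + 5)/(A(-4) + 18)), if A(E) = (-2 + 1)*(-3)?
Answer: -65/3 ≈ -21.667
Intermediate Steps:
A(E) = 3 (A(E) = -1*(-3) = 3)
l(t) = 1 - t (l(t) = 3 - (t + 2) = 3 - (2 + t) = 3 + (-2 - t) = 1 - t)
-13*l((-19 + 5)/(A(-4) + 18)) = -13*(1 - (-19 + 5)/(3 + 18)) = -13*(1 - (-14)/21) = -13*(1 - 1*(-2/3)) = -13*(1 + 2/3) = -13*5/3 = -65/3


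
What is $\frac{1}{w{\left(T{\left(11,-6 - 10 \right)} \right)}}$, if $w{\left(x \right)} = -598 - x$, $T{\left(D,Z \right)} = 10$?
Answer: $- \frac{1}{608} \approx -0.0016447$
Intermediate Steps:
$\frac{1}{w{\left(T{\left(11,-6 - 10 \right)} \right)}} = \frac{1}{-598 - 10} = \frac{1}{-608} = - \frac{1}{608}$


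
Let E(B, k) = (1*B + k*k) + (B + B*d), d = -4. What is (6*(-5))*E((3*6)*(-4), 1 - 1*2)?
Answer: -4350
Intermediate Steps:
E(B, k) = k² - 2*B (E(B, k) = (1*B + k*k) + (B + B*(-4)) = (B + k²) + (B - 4*B) = (B + k²) - 3*B = k² - 2*B)
(6*(-5))*E((3*6)*(-4), 1 - 1*2) = (6*(-5))*((1 - 1*2)² - 2*3*6*(-4)) = -30*((1 - 2)² - 36*(-4)) = -30*((-1)² - 2*(-72)) = -30*(1 + 144) = -30*145 = -4350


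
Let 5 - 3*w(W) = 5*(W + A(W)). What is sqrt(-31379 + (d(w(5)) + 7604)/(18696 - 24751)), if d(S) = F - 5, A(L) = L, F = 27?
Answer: I*sqrt(1150495236905)/6055 ≈ 177.14*I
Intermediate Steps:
w(W) = 5/3 - 10*W/3 (w(W) = 5/3 - 5*(W + W)/3 = 5/3 - 5*2*W/3 = 5/3 - 10*W/3)
d(S) = 22 (d(S) = 27 - 5 = 22)
sqrt(-31379 + (d(w(5)) + 7604)/(18696 - 24751)) = sqrt(-31379 + (22 + 7604)/(18696 - 24751)) = sqrt(-31379 + 7626/(-6055)) = sqrt(-31379 + 7626*(-1/6055)) = sqrt(-31379 - 7626/6055) = sqrt(-190007471/6055) = I*sqrt(1150495236905)/6055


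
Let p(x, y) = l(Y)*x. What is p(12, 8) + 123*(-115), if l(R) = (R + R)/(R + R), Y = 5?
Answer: -14133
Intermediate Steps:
l(R) = 1 (l(R) = (2*R)/((2*R)) = (2*R)*(1/(2*R)) = 1)
p(x, y) = x (p(x, y) = 1*x = x)
p(12, 8) + 123*(-115) = 12 + 123*(-115) = 12 - 14145 = -14133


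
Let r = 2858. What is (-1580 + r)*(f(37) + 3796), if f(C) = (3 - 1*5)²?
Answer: 4856400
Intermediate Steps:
f(C) = 4 (f(C) = (3 - 5)² = (-2)² = 4)
(-1580 + r)*(f(37) + 3796) = (-1580 + 2858)*(4 + 3796) = 1278*3800 = 4856400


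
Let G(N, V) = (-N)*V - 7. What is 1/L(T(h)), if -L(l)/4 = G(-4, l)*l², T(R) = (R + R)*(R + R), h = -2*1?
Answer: -1/58368 ≈ -1.7133e-5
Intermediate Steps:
h = -2
G(N, V) = -7 - N*V (G(N, V) = -N*V - 7 = -7 - N*V)
T(R) = 4*R² (T(R) = (2*R)*(2*R) = 4*R²)
L(l) = -4*l²*(-7 + 4*l) (L(l) = -4*(-7 - 1*(-4)*l)*l² = -4*(-7 + 4*l)*l² = -4*l²*(-7 + 4*l))
1/L(T(h)) = 1/((4*(-2)²)²*(28 - 64*(-2)²)) = 1/((4*4)²*(28 - 64*4)) = 1/(16²*(28 - 16*16)) = 1/(256*(28 - 256)) = 1/(256*(-228)) = 1/(-58368) = -1/58368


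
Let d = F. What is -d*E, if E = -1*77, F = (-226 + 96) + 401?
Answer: 20867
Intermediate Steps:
F = 271 (F = -130 + 401 = 271)
d = 271
E = -77
-d*E = -271*(-77) = -1*(-20867) = 20867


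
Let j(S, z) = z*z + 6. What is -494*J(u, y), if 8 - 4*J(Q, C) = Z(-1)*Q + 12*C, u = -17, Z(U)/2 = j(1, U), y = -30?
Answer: -74841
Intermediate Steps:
j(S, z) = 6 + z² (j(S, z) = z² + 6 = 6 + z²)
Z(U) = 12 + 2*U² (Z(U) = 2*(6 + U²) = 12 + 2*U²)
J(Q, C) = 2 - 3*C - 7*Q/2 (J(Q, C) = 2 - ((12 + 2*(-1)²)*Q + 12*C)/4 = 2 - ((12 + 2*1)*Q + 12*C)/4 = 2 - ((12 + 2)*Q + 12*C)/4 = 2 - (14*Q + 12*C)/4 = 2 - (12*C + 14*Q)/4 = 2 + (-3*C - 7*Q/2) = 2 - 3*C - 7*Q/2)
-494*J(u, y) = -494*(2 - 3*(-30) - 7/2*(-17)) = -494*(2 + 90 + 119/2) = -494*303/2 = -74841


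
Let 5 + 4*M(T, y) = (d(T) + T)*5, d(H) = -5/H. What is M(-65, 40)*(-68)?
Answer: 72845/13 ≈ 5603.5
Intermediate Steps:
M(T, y) = -5/4 - 25/(4*T) + 5*T/4 (M(T, y) = -5/4 + ((-5/T + T)*5)/4 = -5/4 + ((T - 5/T)*5)/4 = -5/4 + (-25/T + 5*T)/4 = -5/4 + (-25/(4*T) + 5*T/4) = -5/4 - 25/(4*T) + 5*T/4)
M(-65, 40)*(-68) = ((5/4)*(-5 - 65*(-1 - 65))/(-65))*(-68) = ((5/4)*(-1/65)*(-5 - 65*(-66)))*(-68) = ((5/4)*(-1/65)*(-5 + 4290))*(-68) = ((5/4)*(-1/65)*4285)*(-68) = -4285/52*(-68) = 72845/13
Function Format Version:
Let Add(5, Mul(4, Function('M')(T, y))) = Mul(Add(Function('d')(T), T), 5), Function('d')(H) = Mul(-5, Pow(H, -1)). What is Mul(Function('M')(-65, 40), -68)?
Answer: Rational(72845, 13) ≈ 5603.5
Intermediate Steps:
Function('M')(T, y) = Add(Rational(-5, 4), Mul(Rational(-25, 4), Pow(T, -1)), Mul(Rational(5, 4), T)) (Function('M')(T, y) = Add(Rational(-5, 4), Mul(Rational(1, 4), Mul(Add(Mul(-5, Pow(T, -1)), T), 5))) = Add(Rational(-5, 4), Mul(Rational(1, 4), Mul(Add(T, Mul(-5, Pow(T, -1))), 5))) = Add(Rational(-5, 4), Mul(Rational(1, 4), Add(Mul(-25, Pow(T, -1)), Mul(5, T)))) = Add(Rational(-5, 4), Add(Mul(Rational(-25, 4), Pow(T, -1)), Mul(Rational(5, 4), T))) = Add(Rational(-5, 4), Mul(Rational(-25, 4), Pow(T, -1)), Mul(Rational(5, 4), T)))
Mul(Function('M')(-65, 40), -68) = Mul(Mul(Rational(5, 4), Pow(-65, -1), Add(-5, Mul(-65, Add(-1, -65)))), -68) = Mul(Mul(Rational(5, 4), Rational(-1, 65), Add(-5, Mul(-65, -66))), -68) = Mul(Mul(Rational(5, 4), Rational(-1, 65), Add(-5, 4290)), -68) = Mul(Mul(Rational(5, 4), Rational(-1, 65), 4285), -68) = Mul(Rational(-4285, 52), -68) = Rational(72845, 13)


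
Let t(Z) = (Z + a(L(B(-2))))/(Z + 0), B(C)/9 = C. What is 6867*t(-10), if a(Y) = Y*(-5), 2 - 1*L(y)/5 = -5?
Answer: 254079/2 ≈ 1.2704e+5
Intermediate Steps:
B(C) = 9*C
L(y) = 35 (L(y) = 10 - 5*(-5) = 10 + 25 = 35)
a(Y) = -5*Y
t(Z) = (-175 + Z)/Z (t(Z) = (Z - 5*35)/(Z + 0) = (Z - 175)/Z = (-175 + Z)/Z)
6867*t(-10) = 6867*((-175 - 10)/(-10)) = 6867*(-1/10*(-185)) = 6867*(37/2) = 254079/2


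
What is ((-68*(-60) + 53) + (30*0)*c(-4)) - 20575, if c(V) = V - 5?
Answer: -16442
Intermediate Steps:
c(V) = -5 + V
((-68*(-60) + 53) + (30*0)*c(-4)) - 20575 = ((-68*(-60) + 53) + (30*0)*(-5 - 4)) - 20575 = ((4080 + 53) + 0*(-9)) - 20575 = (4133 + 0) - 20575 = 4133 - 20575 = -16442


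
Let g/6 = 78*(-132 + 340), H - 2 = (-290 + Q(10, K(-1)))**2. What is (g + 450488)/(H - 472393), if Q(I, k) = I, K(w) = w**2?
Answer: -547832/393991 ≈ -1.3905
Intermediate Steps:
H = 78402 (H = 2 + (-290 + 10)**2 = 2 + (-280)**2 = 2 + 78400 = 78402)
g = 97344 (g = 6*(78*(-132 + 340)) = 6*(78*208) = 6*16224 = 97344)
(g + 450488)/(H - 472393) = (97344 + 450488)/(78402 - 472393) = 547832/(-393991) = 547832*(-1/393991) = -547832/393991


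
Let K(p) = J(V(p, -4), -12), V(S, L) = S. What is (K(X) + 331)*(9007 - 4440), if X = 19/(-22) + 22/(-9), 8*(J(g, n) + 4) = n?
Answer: 2973117/2 ≈ 1.4866e+6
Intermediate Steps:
J(g, n) = -4 + n/8
X = -655/198 (X = 19*(-1/22) + 22*(-⅑) = -19/22 - 22/9 = -655/198 ≈ -3.3081)
K(p) = -11/2 (K(p) = -4 + (⅛)*(-12) = -4 - 3/2 = -11/2)
(K(X) + 331)*(9007 - 4440) = (-11/2 + 331)*(9007 - 4440) = (651/2)*4567 = 2973117/2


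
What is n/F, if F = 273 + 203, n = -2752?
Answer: -688/119 ≈ -5.7815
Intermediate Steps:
F = 476
n/F = -2752/476 = -2752*1/476 = -688/119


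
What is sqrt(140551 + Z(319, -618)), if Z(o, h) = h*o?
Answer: I*sqrt(56591) ≈ 237.89*I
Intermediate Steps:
sqrt(140551 + Z(319, -618)) = sqrt(140551 - 618*319) = sqrt(140551 - 197142) = sqrt(-56591) = I*sqrt(56591)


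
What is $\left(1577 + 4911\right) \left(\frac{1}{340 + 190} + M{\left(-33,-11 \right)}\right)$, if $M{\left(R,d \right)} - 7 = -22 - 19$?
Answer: $- \frac{58453636}{265} \approx -2.2058 \cdot 10^{5}$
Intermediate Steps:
$M{\left(R,d \right)} = -34$ ($M{\left(R,d \right)} = 7 - 41 = -34$)
$\left(1577 + 4911\right) \left(\frac{1}{340 + 190} + M{\left(-33,-11 \right)}\right) = \left(1577 + 4911\right) \left(\frac{1}{340 + 190} - 34\right) = 6488 \left(\frac{1}{530} - 34\right) = 6488 \left(- \frac{18019}{530}\right) = - \frac{58453636}{265}$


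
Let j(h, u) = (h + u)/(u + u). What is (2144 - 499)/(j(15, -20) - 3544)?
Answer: -13160/28351 ≈ -0.46418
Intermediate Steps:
j(h, u) = (h + u)/(2*u) (j(h, u) = (h + u)/((2*u)) = (h + u)*(1/(2*u)) = (h + u)/(2*u))
(2144 - 499)/(j(15, -20) - 3544) = (2144 - 499)/((½)*(15 - 20)/(-20) - 3544) = 1645/((½)*(-1/20)*(-5) - 3544) = 1645/(⅛ - 3544) = 1645/(-28351/8) = 1645*(-8/28351) = -13160/28351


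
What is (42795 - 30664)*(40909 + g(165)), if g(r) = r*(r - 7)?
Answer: 812522249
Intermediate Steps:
g(r) = r*(-7 + r)
(42795 - 30664)*(40909 + g(165)) = (42795 - 30664)*(40909 + 165*(-7 + 165)) = 12131*(40909 + 165*158) = 12131*(40909 + 26070) = 12131*66979 = 812522249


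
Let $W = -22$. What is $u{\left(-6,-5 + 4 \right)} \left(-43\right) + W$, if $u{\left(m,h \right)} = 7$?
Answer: $-323$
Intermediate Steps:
$u{\left(-6,-5 + 4 \right)} \left(-43\right) + W = 7 \left(-43\right) - 22 = -301 - 22 = -323$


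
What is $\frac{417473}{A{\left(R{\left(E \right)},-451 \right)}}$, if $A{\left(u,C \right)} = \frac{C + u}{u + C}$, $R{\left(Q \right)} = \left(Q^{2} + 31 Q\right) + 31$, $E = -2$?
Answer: $417473$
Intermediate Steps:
$R{\left(Q \right)} = 31 + Q^{2} + 31 Q$
$A{\left(u,C \right)} = 1$ ($A{\left(u,C \right)} = \frac{C + u}{C + u} = 1$)
$\frac{417473}{A{\left(R{\left(E \right)},-451 \right)}} = \frac{417473}{1} = 417473 \cdot 1 = 417473$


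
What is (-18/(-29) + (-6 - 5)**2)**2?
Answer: 12439729/841 ≈ 14792.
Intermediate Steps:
(-18/(-29) + (-6 - 5)**2)**2 = (-18*(-1/29) + (-11)**2)**2 = (18/29 + 121)**2 = (3527/29)**2 = 12439729/841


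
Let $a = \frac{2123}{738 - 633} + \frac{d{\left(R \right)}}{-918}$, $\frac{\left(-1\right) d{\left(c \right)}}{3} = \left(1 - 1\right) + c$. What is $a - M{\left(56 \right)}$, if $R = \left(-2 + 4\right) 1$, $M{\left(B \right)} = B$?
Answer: $- \frac{191572}{5355} \approx -35.774$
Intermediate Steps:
$R = 2$ ($R = 2 \cdot 1 = 2$)
$d{\left(c \right)} = - 3 c$ ($d{\left(c \right)} = - 3 \left(\left(1 - 1\right) + c\right) = - 3 \left(0 + c\right) = - 3 c$)
$a = \frac{108308}{5355}$ ($a = \frac{2123}{738 - 633} + \frac{\left(-3\right) 2}{-918} = \frac{2123}{105} - - \frac{1}{153} = 2123 \cdot \frac{1}{105} + \frac{1}{153} = \frac{2123}{105} + \frac{1}{153} = \frac{108308}{5355} \approx 20.226$)
$a - M{\left(56 \right)} = \frac{108308}{5355} - 56 = - \frac{191572}{5355}$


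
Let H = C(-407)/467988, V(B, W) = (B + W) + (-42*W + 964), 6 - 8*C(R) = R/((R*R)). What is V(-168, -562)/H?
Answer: 36323603705664/2443 ≈ 1.4868e+10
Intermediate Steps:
C(R) = 3/4 - 1/(8*R) (C(R) = 3/4 - R/(8*(R*R)) = 3/4 - R/(8*(R**2)) = 3/4 - R/(8*R**2) = 3/4 - 1/(8*R))
V(B, W) = 964 + B - 41*W (V(B, W) = (B + W) + (964 - 42*W) = 964 + B - 41*W)
H = 2443/1523768928 (H = ((1/8)*(-1 + 6*(-407))/(-407))/467988 = ((1/8)*(-1/407)*(-1 - 2442))*(1/467988) = ((1/8)*(-1/407)*(-2443))*(1/467988) = (2443/3256)*(1/467988) = 2443/1523768928 ≈ 1.6033e-6)
V(-168, -562)/H = (964 - 168 - 41*(-562))/(2443/1523768928) = (964 - 168 + 23042)*(1523768928/2443) = 23838*(1523768928/2443) = 36323603705664/2443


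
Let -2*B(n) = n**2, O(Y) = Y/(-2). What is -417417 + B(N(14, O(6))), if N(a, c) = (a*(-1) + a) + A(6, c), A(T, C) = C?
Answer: -834843/2 ≈ -4.1742e+5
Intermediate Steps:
O(Y) = -Y/2 (O(Y) = Y*(-1/2) = -Y/2)
N(a, c) = c (N(a, c) = (a*(-1) + a) + c = (-a + a) + c = 0 + c = c)
B(n) = -n**2/2
-417417 + B(N(14, O(6))) = -417417 - (-1/2*6)**2/2 = -417417 - 1/2*(-3)**2 = -417417 - 1/2*9 = -417417 - 9/2 = -834843/2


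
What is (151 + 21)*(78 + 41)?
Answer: 20468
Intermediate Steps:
(151 + 21)*(78 + 41) = 172*119 = 20468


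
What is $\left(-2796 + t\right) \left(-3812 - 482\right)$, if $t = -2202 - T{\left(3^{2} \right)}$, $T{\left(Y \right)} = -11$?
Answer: $21414178$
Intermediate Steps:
$t = -2191$ ($t = -2202 - -11 = -2202 + 11 = -2191$)
$\left(-2796 + t\right) \left(-3812 - 482\right) = \left(-2796 - 2191\right) \left(-3812 - 482\right) = \left(-4987\right) \left(-4294\right) = 21414178$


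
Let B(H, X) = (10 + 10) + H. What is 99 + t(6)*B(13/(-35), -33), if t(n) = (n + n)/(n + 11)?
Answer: 67149/595 ≈ 112.86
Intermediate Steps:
t(n) = 2*n/(11 + n) (t(n) = (2*n)/(11 + n) = 2*n/(11 + n))
B(H, X) = 20 + H
99 + t(6)*B(13/(-35), -33) = 99 + (2*6/(11 + 6))*(20 + 13/(-35)) = 99 + (2*6/17)*(20 + 13*(-1/35)) = 99 + (2*6*(1/17))*(20 - 13/35) = 99 + (12/17)*(687/35) = 99 + 8244/595 = 67149/595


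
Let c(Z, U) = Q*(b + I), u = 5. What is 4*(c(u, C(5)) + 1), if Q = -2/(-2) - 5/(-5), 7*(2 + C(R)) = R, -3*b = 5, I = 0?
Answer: -28/3 ≈ -9.3333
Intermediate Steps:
b = -5/3 (b = -1/3*5 = -5/3 ≈ -1.6667)
C(R) = -2 + R/7
Q = 2 (Q = -2*(-1/2) - 5*(-1/5) = 1 + 1 = 2)
c(Z, U) = -10/3 (c(Z, U) = 2*(-5/3 + 0) = 2*(-5/3) = -10/3)
4*(c(u, C(5)) + 1) = 4*(-10/3 + 1) = 4*(-7/3) = -28/3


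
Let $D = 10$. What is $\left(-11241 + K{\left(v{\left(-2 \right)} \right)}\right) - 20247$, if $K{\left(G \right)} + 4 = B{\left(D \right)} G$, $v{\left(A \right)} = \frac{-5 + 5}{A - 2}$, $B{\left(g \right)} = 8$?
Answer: $-31492$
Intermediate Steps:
$v{\left(A \right)} = 0$ ($v{\left(A \right)} = \frac{0}{-2 + A} = 0$)
$K{\left(G \right)} = -4 + 8 G$
$\left(-11241 + K{\left(v{\left(-2 \right)} \right)}\right) - 20247 = \left(-11241 + \left(-4 + 8 \cdot 0\right)\right) - 20247 = \left(-11241 + \left(-4 + 0\right)\right) - 20247 = \left(-11241 - 4\right) - 20247 = -11245 - 20247 = -31492$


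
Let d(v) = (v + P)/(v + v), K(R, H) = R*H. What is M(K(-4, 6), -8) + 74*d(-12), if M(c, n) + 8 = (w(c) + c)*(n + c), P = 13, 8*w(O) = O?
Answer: 10235/12 ≈ 852.92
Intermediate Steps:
w(O) = O/8
K(R, H) = H*R
M(c, n) = -8 + 9*c*(c + n)/8 (M(c, n) = -8 + (c/8 + c)*(n + c) = -8 + (9*c/8)*(c + n) = -8 + 9*c*(c + n)/8)
d(v) = (13 + v)/(2*v) (d(v) = (v + 13)/(v + v) = (13 + v)/((2*v)) = (13 + v)*(1/(2*v)) = (13 + v)/(2*v))
M(K(-4, 6), -8) + 74*d(-12) = (-8 + 9*(6*(-4))**2/8 + (9/8)*(6*(-4))*(-8)) + 74*((1/2)*(13 - 12)/(-12)) = (-8 + (9/8)*(-24)**2 + (9/8)*(-24)*(-8)) + 74*((1/2)*(-1/12)*1) = (-8 + (9/8)*576 + 216) + 74*(-1/24) = (-8 + 648 + 216) - 37/12 = 856 - 37/12 = 10235/12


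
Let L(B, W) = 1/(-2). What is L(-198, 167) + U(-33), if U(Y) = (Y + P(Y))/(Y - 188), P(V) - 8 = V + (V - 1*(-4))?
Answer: -47/442 ≈ -0.10633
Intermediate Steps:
P(V) = 12 + 2*V (P(V) = 8 + (V + (V - 1*(-4))) = 8 + (V + (V + 4)) = 8 + (V + (4 + V)) = 8 + (4 + 2*V) = 12 + 2*V)
U(Y) = (12 + 3*Y)/(-188 + Y) (U(Y) = (Y + (12 + 2*Y))/(Y - 188) = (12 + 3*Y)/(-188 + Y))
L(B, W) = -1/2
L(-198, 167) + U(-33) = -1/2 + 3*(4 - 33)/(-188 - 33) = -1/2 + 3*(-29)/(-221) = -1/2 + 3*(-1/221)*(-29) = -1/2 + 87/221 = -47/442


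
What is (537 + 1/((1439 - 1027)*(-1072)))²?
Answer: 56251300883503489/195067088896 ≈ 2.8837e+5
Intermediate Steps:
(537 + 1/((1439 - 1027)*(-1072)))² = (537 - 1/1072/412)² = (537 + (1/412)*(-1/1072))² = (537 - 1/441664)² = (237173567/441664)² = 56251300883503489/195067088896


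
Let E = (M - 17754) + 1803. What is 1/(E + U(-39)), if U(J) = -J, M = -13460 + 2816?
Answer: -1/26556 ≈ -3.7656e-5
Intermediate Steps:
M = -10644
E = -26595 (E = (-10644 - 17754) + 1803 = -28398 + 1803 = -26595)
1/(E + U(-39)) = 1/(-26595 - 1*(-39)) = 1/(-26595 + 39) = 1/(-26556) = -1/26556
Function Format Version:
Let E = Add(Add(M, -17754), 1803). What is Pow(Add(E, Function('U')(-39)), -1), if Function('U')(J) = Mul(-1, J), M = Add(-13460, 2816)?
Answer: Rational(-1, 26556) ≈ -3.7656e-5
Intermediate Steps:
M = -10644
E = -26595 (E = Add(Add(-10644, -17754), 1803) = Add(-28398, 1803) = -26595)
Pow(Add(E, Function('U')(-39)), -1) = Pow(Add(-26595, Mul(-1, -39)), -1) = Pow(Add(-26595, 39), -1) = Pow(-26556, -1) = Rational(-1, 26556)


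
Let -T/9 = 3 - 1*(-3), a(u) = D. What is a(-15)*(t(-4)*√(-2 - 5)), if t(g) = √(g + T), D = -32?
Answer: 32*√406 ≈ 644.78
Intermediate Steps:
a(u) = -32
T = -54 (T = -9*(3 - 1*(-3)) = -9*(3 + 3) = -9*6 = -54)
t(g) = √(-54 + g) (t(g) = √(g - 54) = √(-54 + g))
a(-15)*(t(-4)*√(-2 - 5)) = -32*√(-54 - 4)*√(-2 - 5) = -32*√(-58)*√(-7) = -32*I*√58*I*√7 = -(-32)*√406 = 32*√406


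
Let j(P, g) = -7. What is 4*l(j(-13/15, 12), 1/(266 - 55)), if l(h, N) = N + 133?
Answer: 112256/211 ≈ 532.02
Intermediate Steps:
l(h, N) = 133 + N
4*l(j(-13/15, 12), 1/(266 - 55)) = 4*(133 + 1/(266 - 55)) = 4*(133 + 1/211) = 4*(28064/211) = 112256/211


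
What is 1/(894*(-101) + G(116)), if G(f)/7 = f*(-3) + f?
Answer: -1/91918 ≈ -1.0879e-5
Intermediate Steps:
G(f) = -14*f (G(f) = 7*(f*(-3) + f) = 7*(-3*f + f) = 7*(-2*f) = -14*f)
1/(894*(-101) + G(116)) = 1/(894*(-101) - 14*116) = 1/(-90294 - 1624) = 1/(-91918) = -1/91918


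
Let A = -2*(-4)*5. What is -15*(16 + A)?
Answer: -840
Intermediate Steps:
A = 40 (A = 8*5 = 40)
-15*(16 + A) = -15*(16 + 40) = -15*56 = -840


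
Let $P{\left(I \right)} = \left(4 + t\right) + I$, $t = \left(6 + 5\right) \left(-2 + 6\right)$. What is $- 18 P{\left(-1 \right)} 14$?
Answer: $-11844$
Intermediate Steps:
$t = 44$ ($t = 11 \cdot 4 = 44$)
$P{\left(I \right)} = 48 + I$ ($P{\left(I \right)} = \left(4 + 44\right) + I = 48 + I$)
$- 18 P{\left(-1 \right)} 14 = - 18 \left(48 - 1\right) 14 = \left(-18\right) 47 \cdot 14 = \left(-846\right) 14 = -11844$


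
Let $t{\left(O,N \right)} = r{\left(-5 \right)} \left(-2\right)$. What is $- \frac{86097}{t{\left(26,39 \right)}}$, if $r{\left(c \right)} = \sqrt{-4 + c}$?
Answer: $- \frac{28699 i}{2} \approx - 14350.0 i$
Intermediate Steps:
$t{\left(O,N \right)} = - 6 i$ ($t{\left(O,N \right)} = \sqrt{-4 - 5} \left(-2\right) = \sqrt{-9} \left(-2\right) = 3 i \left(-2\right) = - 6 i$)
$- \frac{86097}{t{\left(26,39 \right)}} = - \frac{86097}{\left(-6\right) i} = - 86097 \frac{i}{6} = - \frac{28699 i}{2}$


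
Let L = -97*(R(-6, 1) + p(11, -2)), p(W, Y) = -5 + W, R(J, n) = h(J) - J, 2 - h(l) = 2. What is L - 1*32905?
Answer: -34069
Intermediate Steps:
h(l) = 0 (h(l) = 2 - 1*2 = 2 - 2 = 0)
R(J, n) = -J (R(J, n) = 0 - J = -J)
L = -1164 (L = -97*(-1*(-6) + (-5 + 11)) = -97*(6 + 6) = -97*12 = -1164)
L - 1*32905 = -1164 - 1*32905 = -1164 - 32905 = -34069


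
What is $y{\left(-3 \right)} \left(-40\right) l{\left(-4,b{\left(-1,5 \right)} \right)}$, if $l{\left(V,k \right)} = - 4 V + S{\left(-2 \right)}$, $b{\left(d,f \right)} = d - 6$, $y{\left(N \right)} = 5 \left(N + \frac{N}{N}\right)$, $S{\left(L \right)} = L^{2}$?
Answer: $8000$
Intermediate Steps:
$y{\left(N \right)} = 5 + 5 N$ ($y{\left(N \right)} = 5 \left(N + 1\right) = 5 \left(1 + N\right) = 5 + 5 N$)
$b{\left(d,f \right)} = -6 + d$ ($b{\left(d,f \right)} = d - 6 = -6 + d$)
$l{\left(V,k \right)} = 4 - 4 V$ ($l{\left(V,k \right)} = - 4 V + \left(-2\right)^{2} = - 4 V + 4 = 4 - 4 V$)
$y{\left(-3 \right)} \left(-40\right) l{\left(-4,b{\left(-1,5 \right)} \right)} = \left(5 + 5 \left(-3\right)\right) \left(-40\right) \left(4 - -16\right) = \left(5 - 15\right) \left(-40\right) \left(4 + 16\right) = \left(-10\right) \left(-40\right) 20 = 400 \cdot 20 = 8000$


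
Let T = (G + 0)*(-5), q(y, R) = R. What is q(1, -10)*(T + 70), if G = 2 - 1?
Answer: -650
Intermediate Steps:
G = 1
T = -5 (T = (1 + 0)*(-5) = 1*(-5) = -5)
q(1, -10)*(T + 70) = -10*(-5 + 70) = -10*65 = -650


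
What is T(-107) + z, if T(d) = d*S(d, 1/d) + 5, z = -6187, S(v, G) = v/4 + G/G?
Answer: -13707/4 ≈ -3426.8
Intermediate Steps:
S(v, G) = 1 + v/4 (S(v, G) = v*(¼) + 1 = v/4 + 1 = 1 + v/4)
T(d) = 5 + d*(1 + d/4) (T(d) = d*(1 + d/4) + 5 = 5 + d*(1 + d/4))
T(-107) + z = (5 + (¼)*(-107)*(4 - 107)) - 6187 = (5 + (¼)*(-107)*(-103)) - 6187 = (5 + 11021/4) - 6187 = 11041/4 - 6187 = -13707/4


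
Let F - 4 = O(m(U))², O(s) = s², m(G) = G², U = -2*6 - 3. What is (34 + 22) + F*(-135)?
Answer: -345990234859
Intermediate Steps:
U = -15 (U = -12 - 3 = -15)
F = 2562890629 (F = 4 + (((-15)²)²)² = 4 + (225²)² = 4 + 50625² = 4 + 2562890625 = 2562890629)
(34 + 22) + F*(-135) = (34 + 22) + 2562890629*(-135) = 56 - 345990234915 = -345990234859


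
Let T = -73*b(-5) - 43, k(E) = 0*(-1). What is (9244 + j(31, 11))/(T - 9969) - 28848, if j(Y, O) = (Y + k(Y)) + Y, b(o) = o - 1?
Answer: -138100029/4787 ≈ -28849.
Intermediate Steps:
k(E) = 0
b(o) = -1 + o
j(Y, O) = 2*Y (j(Y, O) = (Y + 0) + Y = Y + Y = 2*Y)
T = 395 (T = -73*(-1 - 5) - 43 = -73*(-6) - 43 = 438 - 43 = 395)
(9244 + j(31, 11))/(T - 9969) - 28848 = (9244 + 2*31)/(395 - 9969) - 28848 = (9244 + 62)/(-9574) - 28848 = 9306*(-1/9574) - 28848 = -4653/4787 - 28848 = -138100029/4787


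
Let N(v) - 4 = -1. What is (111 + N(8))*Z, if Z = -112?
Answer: -12768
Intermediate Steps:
N(v) = 3 (N(v) = 4 - 1 = 3)
(111 + N(8))*Z = (111 + 3)*(-112) = 114*(-112) = -12768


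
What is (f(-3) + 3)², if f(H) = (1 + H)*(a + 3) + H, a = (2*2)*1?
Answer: 196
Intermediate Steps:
a = 4 (a = 4*1 = 4)
f(H) = 7 + 8*H (f(H) = (1 + H)*(4 + 3) + H = (1 + H)*7 + H = (7 + 7*H) + H = 7 + 8*H)
(f(-3) + 3)² = ((7 + 8*(-3)) + 3)² = ((7 - 24) + 3)² = (-17 + 3)² = (-14)² = 196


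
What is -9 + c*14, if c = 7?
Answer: 89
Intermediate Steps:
-9 + c*14 = -9 + 7*14 = -9 + 98 = 89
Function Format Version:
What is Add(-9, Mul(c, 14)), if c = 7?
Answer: 89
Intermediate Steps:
Add(-9, Mul(c, 14)) = Add(-9, Mul(7, 14)) = Add(-9, 98) = 89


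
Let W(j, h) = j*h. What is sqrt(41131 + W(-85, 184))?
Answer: sqrt(25491) ≈ 159.66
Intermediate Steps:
W(j, h) = h*j
sqrt(41131 + W(-85, 184)) = sqrt(41131 + 184*(-85)) = sqrt(41131 - 15640) = sqrt(25491)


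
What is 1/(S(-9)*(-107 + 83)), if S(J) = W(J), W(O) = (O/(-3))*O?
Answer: 1/648 ≈ 0.0015432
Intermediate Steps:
W(O) = -O²/3 (W(O) = (O*(-⅓))*O = (-O/3)*O = -O²/3)
S(J) = -J²/3
1/(S(-9)*(-107 + 83)) = 1/((-⅓*(-9)²)*(-107 + 83)) = 1/(-⅓*81*(-24)) = 1/(-27*(-24)) = 1/648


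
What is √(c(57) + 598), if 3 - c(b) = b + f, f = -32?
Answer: 24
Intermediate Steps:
c(b) = 35 - b (c(b) = 3 - (b - 32) = 3 - (-32 + b) = 3 + (32 - b) = 35 - b)
√(c(57) + 598) = √((35 - 1*57) + 598) = √((35 - 57) + 598) = √(-22 + 598) = √576 = 24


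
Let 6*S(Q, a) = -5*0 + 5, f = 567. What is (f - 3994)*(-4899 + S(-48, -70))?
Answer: 100716103/6 ≈ 1.6786e+7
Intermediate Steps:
S(Q, a) = ⅚ (S(Q, a) = (-5*0 + 5)/6 = (0 + 5)/6 = (⅙)*5 = ⅚)
(f - 3994)*(-4899 + S(-48, -70)) = (567 - 3994)*(-4899 + ⅚) = -3427*(-29389/6) = 100716103/6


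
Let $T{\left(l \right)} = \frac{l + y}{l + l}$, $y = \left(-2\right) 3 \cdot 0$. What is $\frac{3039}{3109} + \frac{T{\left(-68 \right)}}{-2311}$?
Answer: $\frac{14043149}{14369798} \approx 0.97727$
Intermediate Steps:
$y = 0$ ($y = \left(-6\right) 0 = 0$)
$T{\left(l \right)} = \frac{1}{2}$ ($T{\left(l \right)} = \frac{l + 0}{l + l} = \frac{l}{2 l} = l \frac{1}{2 l} = \frac{1}{2}$)
$\frac{3039}{3109} + \frac{T{\left(-68 \right)}}{-2311} = \frac{3039}{3109} + \frac{1}{2 \left(-2311\right)} = 3039 \cdot \frac{1}{3109} + \frac{1}{2} \left(- \frac{1}{2311}\right) = \frac{3039}{3109} - \frac{1}{4622} = \frac{14043149}{14369798}$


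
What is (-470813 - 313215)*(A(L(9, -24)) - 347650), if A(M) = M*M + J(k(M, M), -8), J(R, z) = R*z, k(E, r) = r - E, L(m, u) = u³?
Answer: -149557516733128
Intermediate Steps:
A(M) = M² (A(M) = M*M + (M - M)*(-8) = M² + 0*(-8) = M² + 0 = M²)
(-470813 - 313215)*(A(L(9, -24)) - 347650) = (-470813 - 313215)*(((-24)³)² - 347650) = -784028*((-13824)² - 347650) = -784028*(191102976 - 347650) = -784028*190755326 = -149557516733128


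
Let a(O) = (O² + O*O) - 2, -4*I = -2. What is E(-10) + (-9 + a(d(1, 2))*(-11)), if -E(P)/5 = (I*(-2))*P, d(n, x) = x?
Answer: -125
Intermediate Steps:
I = ½ (I = -¼*(-2) = ½ ≈ 0.50000)
a(O) = -2 + 2*O² (a(O) = (O² + O²) - 2 = 2*O² - 2 = -2 + 2*O²)
E(P) = 5*P (E(P) = -5*(½)*(-2)*P = -(-5)*P = 5*P)
E(-10) + (-9 + a(d(1, 2))*(-11)) = 5*(-10) + (-9 + (-2 + 2*2²)*(-11)) = -50 + (-9 + (-2 + 2*4)*(-11)) = -50 + (-9 + (-2 + 8)*(-11)) = -50 + (-9 + 6*(-11)) = -50 + (-9 - 66) = -50 - 75 = -125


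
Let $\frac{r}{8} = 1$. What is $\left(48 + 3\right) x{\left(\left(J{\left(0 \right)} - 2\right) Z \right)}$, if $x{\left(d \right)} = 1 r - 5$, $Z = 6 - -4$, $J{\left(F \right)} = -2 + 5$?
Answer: $153$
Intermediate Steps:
$r = 8$ ($r = 8 \cdot 1 = 8$)
$J{\left(F \right)} = 3$
$Z = 10$ ($Z = 6 + 4 = 10$)
$x{\left(d \right)} = 3$ ($x{\left(d \right)} = 1 \cdot 8 - 5 = 8 - 5 = 3$)
$\left(48 + 3\right) x{\left(\left(J{\left(0 \right)} - 2\right) Z \right)} = \left(48 + 3\right) 3 = 51 \cdot 3 = 153$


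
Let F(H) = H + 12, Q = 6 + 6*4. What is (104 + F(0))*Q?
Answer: 3480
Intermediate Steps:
Q = 30 (Q = 6 + 24 = 30)
F(H) = 12 + H
(104 + F(0))*Q = (104 + (12 + 0))*30 = (104 + 12)*30 = 116*30 = 3480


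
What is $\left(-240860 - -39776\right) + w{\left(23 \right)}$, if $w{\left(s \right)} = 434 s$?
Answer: $-191102$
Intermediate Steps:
$\left(-240860 - -39776\right) + w{\left(23 \right)} = \left(-240860 - -39776\right) + 434 \cdot 23 = \left(-240860 + 39776\right) + 9982 = -201084 + 9982 = -191102$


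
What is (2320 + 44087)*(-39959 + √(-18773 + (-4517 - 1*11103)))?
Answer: -1854377313 + 46407*I*√34393 ≈ -1.8544e+9 + 8.6063e+6*I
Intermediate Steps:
(2320 + 44087)*(-39959 + √(-18773 + (-4517 - 1*11103))) = 46407*(-39959 + √(-18773 + (-4517 - 11103))) = 46407*(-39959 + √(-18773 - 15620)) = 46407*(-39959 + √(-34393)) = 46407*(-39959 + I*√34393) = -1854377313 + 46407*I*√34393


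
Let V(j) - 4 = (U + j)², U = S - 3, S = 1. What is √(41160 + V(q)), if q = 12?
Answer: 4*√2579 ≈ 203.14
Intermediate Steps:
U = -2 (U = 1 - 3 = -2)
V(j) = 4 + (-2 + j)²
√(41160 + V(q)) = √(41160 + (4 + (-2 + 12)²)) = √(41160 + (4 + 10²)) = √(41160 + (4 + 100)) = √(41160 + 104) = √41264 = 4*√2579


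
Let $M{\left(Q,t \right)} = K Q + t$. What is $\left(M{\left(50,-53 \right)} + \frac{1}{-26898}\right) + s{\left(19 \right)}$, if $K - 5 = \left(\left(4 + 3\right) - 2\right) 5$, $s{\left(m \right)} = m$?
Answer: $\frac{39432467}{26898} \approx 1466.0$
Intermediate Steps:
$K = 30$ ($K = 5 + \left(\left(4 + 3\right) - 2\right) 5 = 5 + \left(7 - 2\right) 5 = 5 + 5 \cdot 5 = 5 + 25 = 30$)
$M{\left(Q,t \right)} = t + 30 Q$ ($M{\left(Q,t \right)} = 30 Q + t = t + 30 Q$)
$\left(M{\left(50,-53 \right)} + \frac{1}{-26898}\right) + s{\left(19 \right)} = \left(\left(-53 + 30 \cdot 50\right) + \frac{1}{-26898}\right) + 19 = \left(\left(-53 + 1500\right) - \frac{1}{26898}\right) + 19 = \left(1447 - \frac{1}{26898}\right) + 19 = \frac{38921405}{26898} + 19 = \frac{39432467}{26898}$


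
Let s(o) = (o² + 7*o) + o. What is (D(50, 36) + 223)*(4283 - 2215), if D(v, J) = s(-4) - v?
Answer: 324676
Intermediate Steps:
s(o) = o² + 8*o
D(v, J) = -16 - v (D(v, J) = -4*(8 - 4) - v = -4*4 - v = -16 - v)
(D(50, 36) + 223)*(4283 - 2215) = ((-16 - 1*50) + 223)*(4283 - 2215) = ((-16 - 50) + 223)*2068 = (-66 + 223)*2068 = 157*2068 = 324676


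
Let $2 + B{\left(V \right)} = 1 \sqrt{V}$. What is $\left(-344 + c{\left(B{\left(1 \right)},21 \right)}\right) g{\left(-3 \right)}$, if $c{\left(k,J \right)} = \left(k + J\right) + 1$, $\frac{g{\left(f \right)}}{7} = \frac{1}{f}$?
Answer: $\frac{2261}{3} \approx 753.67$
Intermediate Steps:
$B{\left(V \right)} = -2 + \sqrt{V}$ ($B{\left(V \right)} = -2 + 1 \sqrt{V} = -2 + \sqrt{V}$)
$g{\left(f \right)} = \frac{7}{f}$
$c{\left(k,J \right)} = 1 + J + k$ ($c{\left(k,J \right)} = \left(J + k\right) + 1 = 1 + J + k$)
$\left(-344 + c{\left(B{\left(1 \right)},21 \right)}\right) g{\left(-3 \right)} = \left(-344 + \left(1 + 21 - \left(2 - \sqrt{1}\right)\right)\right) \frac{7}{-3} = \left(-344 + \left(1 + 21 + \left(-2 + 1\right)\right)\right) 7 \left(- \frac{1}{3}\right) = \left(-344 + \left(1 + 21 - 1\right)\right) \left(- \frac{7}{3}\right) = \left(-344 + 21\right) \left(- \frac{7}{3}\right) = \left(-323\right) \left(- \frac{7}{3}\right) = \frac{2261}{3}$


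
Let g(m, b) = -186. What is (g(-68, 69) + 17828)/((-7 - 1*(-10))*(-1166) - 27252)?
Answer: -8821/15375 ≈ -0.57372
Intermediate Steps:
(g(-68, 69) + 17828)/((-7 - 1*(-10))*(-1166) - 27252) = (-186 + 17828)/((-7 - 1*(-10))*(-1166) - 27252) = 17642/((-7 + 10)*(-1166) - 27252) = 17642/(3*(-1166) - 27252) = 17642/(-3498 - 27252) = 17642/(-30750) = 17642*(-1/30750) = -8821/15375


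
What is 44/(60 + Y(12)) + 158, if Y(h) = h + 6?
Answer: 6184/39 ≈ 158.56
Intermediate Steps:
Y(h) = 6 + h
44/(60 + Y(12)) + 158 = 44/(60 + (6 + 12)) + 158 = 44/(60 + 18) + 158 = 44/78 + 158 = 44*(1/78) + 158 = 22/39 + 158 = 6184/39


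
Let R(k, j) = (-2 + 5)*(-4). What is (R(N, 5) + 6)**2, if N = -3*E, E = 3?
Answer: 36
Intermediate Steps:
N = -9 (N = -3*3 = -9)
R(k, j) = -12 (R(k, j) = 3*(-4) = -12)
(R(N, 5) + 6)**2 = (-12 + 6)**2 = (-6)**2 = 36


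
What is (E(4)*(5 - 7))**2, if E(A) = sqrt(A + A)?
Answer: 32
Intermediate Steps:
E(A) = sqrt(2)*sqrt(A) (E(A) = sqrt(2*A) = sqrt(2)*sqrt(A))
(E(4)*(5 - 7))**2 = ((sqrt(2)*sqrt(4))*(5 - 7))**2 = ((sqrt(2)*2)*(-2))**2 = ((2*sqrt(2))*(-2))**2 = (-4*sqrt(2))**2 = 32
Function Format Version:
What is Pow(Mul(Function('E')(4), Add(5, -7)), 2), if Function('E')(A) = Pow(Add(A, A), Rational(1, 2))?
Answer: 32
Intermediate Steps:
Function('E')(A) = Mul(Pow(2, Rational(1, 2)), Pow(A, Rational(1, 2))) (Function('E')(A) = Pow(Mul(2, A), Rational(1, 2)) = Mul(Pow(2, Rational(1, 2)), Pow(A, Rational(1, 2))))
Pow(Mul(Function('E')(4), Add(5, -7)), 2) = Pow(Mul(Mul(Pow(2, Rational(1, 2)), Pow(4, Rational(1, 2))), Add(5, -7)), 2) = Pow(Mul(Mul(Pow(2, Rational(1, 2)), 2), -2), 2) = Pow(Mul(Mul(2, Pow(2, Rational(1, 2))), -2), 2) = Pow(Mul(-4, Pow(2, Rational(1, 2))), 2) = 32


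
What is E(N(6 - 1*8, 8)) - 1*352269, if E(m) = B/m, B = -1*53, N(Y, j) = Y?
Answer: -704485/2 ≈ -3.5224e+5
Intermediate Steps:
B = -53
E(m) = -53/m
E(N(6 - 1*8, 8)) - 1*352269 = -53/(6 - 1*8) - 1*352269 = -53/(6 - 8) - 352269 = -53/(-2) - 352269 = -53*(-½) - 352269 = 53/2 - 352269 = -704485/2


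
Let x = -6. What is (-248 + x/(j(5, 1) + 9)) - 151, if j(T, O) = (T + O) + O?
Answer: -3195/8 ≈ -399.38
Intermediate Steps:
j(T, O) = T + 2*O (j(T, O) = (O + T) + O = T + 2*O)
(-248 + x/(j(5, 1) + 9)) - 151 = (-248 - 6/((5 + 2*1) + 9)) - 151 = (-248 - 6/((5 + 2) + 9)) - 151 = (-248 - 6/(7 + 9)) - 151 = (-248 - 6/16) - 151 = (-248 - 6*1/16) - 151 = (-248 - 3/8) - 151 = -1987/8 - 151 = -3195/8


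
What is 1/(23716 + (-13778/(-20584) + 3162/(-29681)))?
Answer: 3680444/87287481339 ≈ 4.2165e-5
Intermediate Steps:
1/(23716 + (-13778/(-20584) + 3162/(-29681))) = 1/(23716 + (-13778*(-1/20584) + 3162*(-1/29681))) = 1/(23716 + (83/124 - 3162/29681)) = 1/(23716 + 2071435/3680444) = 1/(87287481339/3680444) = 3680444/87287481339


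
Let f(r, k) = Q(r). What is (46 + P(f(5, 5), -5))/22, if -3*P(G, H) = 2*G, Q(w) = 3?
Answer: 2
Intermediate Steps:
f(r, k) = 3
P(G, H) = -2*G/3
(46 + P(f(5, 5), -5))/22 = (46 - 2/3*3)/22 = (46 - 2)*(1/22) = 44*(1/22) = 2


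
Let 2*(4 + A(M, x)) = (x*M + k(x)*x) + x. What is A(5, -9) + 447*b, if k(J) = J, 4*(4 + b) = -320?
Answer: -75077/2 ≈ -37539.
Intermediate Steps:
b = -84 (b = -4 + (¼)*(-320) = -4 - 80 = -84)
A(M, x) = -4 + x/2 + x²/2 + M*x/2 (A(M, x) = -4 + ((x*M + x*x) + x)/2 = -4 + ((M*x + x²) + x)/2 = -4 + ((x² + M*x) + x)/2 = -4 + (x + x² + M*x)/2 = -4 + (x/2 + x²/2 + M*x/2) = -4 + x/2 + x²/2 + M*x/2)
A(5, -9) + 447*b = (-4 + (½)*(-9) + (½)*(-9)² + (½)*5*(-9)) + 447*(-84) = (-4 - 9/2 + (½)*81 - 45/2) - 37548 = (-4 - 9/2 + 81/2 - 45/2) - 37548 = 19/2 - 37548 = -75077/2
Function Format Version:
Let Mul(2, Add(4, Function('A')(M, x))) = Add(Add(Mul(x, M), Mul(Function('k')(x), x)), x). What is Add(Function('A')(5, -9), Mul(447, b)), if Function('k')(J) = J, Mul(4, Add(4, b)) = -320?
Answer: Rational(-75077, 2) ≈ -37539.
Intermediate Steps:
b = -84 (b = Add(-4, Mul(Rational(1, 4), -320)) = Add(-4, -80) = -84)
Function('A')(M, x) = Add(-4, Mul(Rational(1, 2), x), Mul(Rational(1, 2), Pow(x, 2)), Mul(Rational(1, 2), M, x)) (Function('A')(M, x) = Add(-4, Mul(Rational(1, 2), Add(Add(Mul(x, M), Mul(x, x)), x))) = Add(-4, Mul(Rational(1, 2), Add(Add(Mul(M, x), Pow(x, 2)), x))) = Add(-4, Mul(Rational(1, 2), Add(Add(Pow(x, 2), Mul(M, x)), x))) = Add(-4, Mul(Rational(1, 2), Add(x, Pow(x, 2), Mul(M, x)))) = Add(-4, Add(Mul(Rational(1, 2), x), Mul(Rational(1, 2), Pow(x, 2)), Mul(Rational(1, 2), M, x))) = Add(-4, Mul(Rational(1, 2), x), Mul(Rational(1, 2), Pow(x, 2)), Mul(Rational(1, 2), M, x)))
Add(Function('A')(5, -9), Mul(447, b)) = Add(Add(-4, Mul(Rational(1, 2), -9), Mul(Rational(1, 2), Pow(-9, 2)), Mul(Rational(1, 2), 5, -9)), Mul(447, -84)) = Add(Add(-4, Rational(-9, 2), Mul(Rational(1, 2), 81), Rational(-45, 2)), -37548) = Add(Add(-4, Rational(-9, 2), Rational(81, 2), Rational(-45, 2)), -37548) = Add(Rational(19, 2), -37548) = Rational(-75077, 2)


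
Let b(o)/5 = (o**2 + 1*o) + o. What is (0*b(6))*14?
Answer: 0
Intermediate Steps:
b(o) = 5*o**2 + 10*o (b(o) = 5*((o**2 + 1*o) + o) = 5*((o**2 + o) + o) = 5*((o + o**2) + o) = 5*(o**2 + 2*o) = 5*o**2 + 10*o)
(0*b(6))*14 = (0*(5*6*(2 + 6)))*14 = (0*(5*6*8))*14 = (0*240)*14 = 0*14 = 0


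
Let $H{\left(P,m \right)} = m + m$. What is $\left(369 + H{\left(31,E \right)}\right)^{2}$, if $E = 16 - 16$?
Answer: $136161$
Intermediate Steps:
$E = 0$ ($E = 16 - 16 = 0$)
$H{\left(P,m \right)} = 2 m$
$\left(369 + H{\left(31,E \right)}\right)^{2} = \left(369 + 2 \cdot 0\right)^{2} = \left(369 + 0\right)^{2} = 369^{2} = 136161$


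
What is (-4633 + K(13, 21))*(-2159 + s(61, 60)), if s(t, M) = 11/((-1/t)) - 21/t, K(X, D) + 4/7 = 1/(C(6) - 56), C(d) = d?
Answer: 279997967807/21350 ≈ 1.3115e+7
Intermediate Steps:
K(X, D) = -207/350 (K(X, D) = -4/7 + 1/(6 - 56) = -4/7 + 1/(-50) = -4/7 - 1/50 = -207/350)
s(t, M) = -21/t - 11*t (s(t, M) = 11*(-t) - 21/t = -11*t - 21/t = -21/t - 11*t)
(-4633 + K(13, 21))*(-2159 + s(61, 60)) = (-4633 - 207/350)*(-2159 + (-21/61 - 11*61)) = -1621757*(-2159 + (-21*1/61 - 671))/350 = -1621757*(-2159 + (-21/61 - 671))/350 = -1621757*(-2159 - 40952/61)/350 = -1621757/350*(-172651/61) = 279997967807/21350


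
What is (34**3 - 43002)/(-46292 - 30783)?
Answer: 3698/77075 ≈ 0.047979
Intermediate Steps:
(34**3 - 43002)/(-46292 - 30783) = (39304 - 43002)/(-77075) = -3698*(-1/77075) = 3698/77075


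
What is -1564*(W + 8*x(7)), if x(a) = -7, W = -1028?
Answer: 1695376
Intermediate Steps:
-1564*(W + 8*x(7)) = -1564*(-1028 + 8*(-7)) = -1564*(-1028 - 56) = -1564*(-1084) = 1695376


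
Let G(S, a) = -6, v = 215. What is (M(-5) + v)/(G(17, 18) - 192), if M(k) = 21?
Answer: -118/99 ≈ -1.1919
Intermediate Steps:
(M(-5) + v)/(G(17, 18) - 192) = (21 + 215)/(-6 - 192) = 236/(-198) = 236*(-1/198) = -118/99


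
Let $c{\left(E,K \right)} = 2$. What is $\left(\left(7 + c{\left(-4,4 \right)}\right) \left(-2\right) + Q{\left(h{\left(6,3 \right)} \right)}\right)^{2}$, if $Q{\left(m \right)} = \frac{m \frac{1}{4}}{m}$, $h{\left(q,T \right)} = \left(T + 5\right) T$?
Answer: $\frac{5041}{16} \approx 315.06$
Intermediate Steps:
$h{\left(q,T \right)} = T \left(5 + T\right)$ ($h{\left(q,T \right)} = \left(5 + T\right) T = T \left(5 + T\right)$)
$Q{\left(m \right)} = \frac{1}{4}$ ($Q{\left(m \right)} = \frac{m \frac{1}{4}}{m} = \frac{\frac{1}{4} m}{m} = \frac{1}{4}$)
$\left(\left(7 + c{\left(-4,4 \right)}\right) \left(-2\right) + Q{\left(h{\left(6,3 \right)} \right)}\right)^{2} = \left(\left(7 + 2\right) \left(-2\right) + \frac{1}{4}\right)^{2} = \left(9 \left(-2\right) + \frac{1}{4}\right)^{2} = \left(-18 + \frac{1}{4}\right)^{2} = \left(- \frac{71}{4}\right)^{2} = \frac{5041}{16}$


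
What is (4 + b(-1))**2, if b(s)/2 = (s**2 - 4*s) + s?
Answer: 144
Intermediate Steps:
b(s) = -6*s + 2*s**2 (b(s) = 2*((s**2 - 4*s) + s) = 2*(s**2 - 3*s) = -6*s + 2*s**2)
(4 + b(-1))**2 = (4 + 2*(-1)*(-3 - 1))**2 = (4 + 2*(-1)*(-4))**2 = (4 + 8)**2 = 12**2 = 144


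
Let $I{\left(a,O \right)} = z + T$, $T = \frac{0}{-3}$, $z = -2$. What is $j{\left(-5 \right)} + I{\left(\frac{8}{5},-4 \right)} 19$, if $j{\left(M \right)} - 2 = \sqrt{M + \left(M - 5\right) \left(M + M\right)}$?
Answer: $-36 + \sqrt{95} \approx -26.253$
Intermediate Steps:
$j{\left(M \right)} = 2 + \sqrt{M + 2 M \left(-5 + M\right)}$ ($j{\left(M \right)} = 2 + \sqrt{M + \left(M - 5\right) \left(M + M\right)} = 2 + \sqrt{M + \left(-5 + M\right) 2 M} = 2 + \sqrt{M + 2 M \left(-5 + M\right)}$)
$T = 0$ ($T = 0 \left(- \frac{1}{3}\right) = 0$)
$I{\left(a,O \right)} = -2$ ($I{\left(a,O \right)} = -2 + 0 = -2$)
$j{\left(-5 \right)} + I{\left(\frac{8}{5},-4 \right)} 19 = \left(2 + \sqrt{- 5 \left(-9 + 2 \left(-5\right)\right)}\right) - 38 = \left(2 + \sqrt{- 5 \left(-9 - 10\right)}\right) - 38 = \left(2 + \sqrt{\left(-5\right) \left(-19\right)}\right) - 38 = \left(2 + \sqrt{95}\right) - 38 = -36 + \sqrt{95}$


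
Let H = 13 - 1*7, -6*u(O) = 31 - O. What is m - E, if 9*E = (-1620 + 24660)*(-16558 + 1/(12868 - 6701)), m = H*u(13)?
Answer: 261409642594/6167 ≈ 4.2388e+7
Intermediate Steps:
u(O) = -31/6 + O/6 (u(O) = -(31 - O)/6 = -31/6 + O/6)
H = 6 (H = 13 - 7 = 6)
m = -18 (m = 6*(-31/6 + (⅙)*13) = 6*(-31/6 + 13/6) = 6*(-3) = -18)
E = -261409753600/6167 (E = ((-1620 + 24660)*(-16558 + 1/(12868 - 6701)))/9 = (23040*(-16558 + 1/6167))/9 = (23040*(-102113185/6167))/9 = (⅑)*(-2352687782400/6167) = -261409753600/6167 ≈ -4.2388e+7)
m - E = -18 - 1*(-261409753600/6167) = -18 + 261409753600/6167 = 261409642594/6167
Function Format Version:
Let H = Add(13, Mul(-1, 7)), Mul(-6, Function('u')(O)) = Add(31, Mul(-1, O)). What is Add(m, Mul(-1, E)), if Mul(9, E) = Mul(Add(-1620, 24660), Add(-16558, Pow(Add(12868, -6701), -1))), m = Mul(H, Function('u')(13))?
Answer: Rational(261409642594, 6167) ≈ 4.2388e+7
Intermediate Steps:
Function('u')(O) = Add(Rational(-31, 6), Mul(Rational(1, 6), O)) (Function('u')(O) = Mul(Rational(-1, 6), Add(31, Mul(-1, O))) = Add(Rational(-31, 6), Mul(Rational(1, 6), O)))
H = 6 (H = Add(13, -7) = 6)
m = -18 (m = Mul(6, Add(Rational(-31, 6), Mul(Rational(1, 6), 13))) = Mul(6, Add(Rational(-31, 6), Rational(13, 6))) = Mul(6, -3) = -18)
E = Rational(-261409753600, 6167) (E = Mul(Rational(1, 9), Mul(Add(-1620, 24660), Add(-16558, Pow(Add(12868, -6701), -1)))) = Mul(Rational(1, 9), Mul(23040, Add(-16558, Pow(6167, -1)))) = Mul(Rational(1, 9), Mul(23040, Add(-16558, Rational(1, 6167)))) = Mul(Rational(1, 9), Mul(23040, Rational(-102113185, 6167))) = Mul(Rational(1, 9), Rational(-2352687782400, 6167)) = Rational(-261409753600, 6167) ≈ -4.2388e+7)
Add(m, Mul(-1, E)) = Add(-18, Mul(-1, Rational(-261409753600, 6167))) = Add(-18, Rational(261409753600, 6167)) = Rational(261409642594, 6167)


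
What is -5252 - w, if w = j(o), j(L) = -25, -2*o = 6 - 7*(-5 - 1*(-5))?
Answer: -5227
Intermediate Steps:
o = -3 (o = -(6 - 7*(-5 - 1*(-5)))/2 = -(6 - 7*(-5 + 5))/2 = -(6 - 7*0)/2 = -(6 + 0)/2 = -½*6 = -3)
w = -25
-5252 - w = -5252 - 1*(-25) = -5252 + 25 = -5227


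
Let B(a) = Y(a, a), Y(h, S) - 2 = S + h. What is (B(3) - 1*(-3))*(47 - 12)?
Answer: 385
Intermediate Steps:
Y(h, S) = 2 + S + h (Y(h, S) = 2 + (S + h) = 2 + S + h)
B(a) = 2 + 2*a (B(a) = 2 + a + a = 2 + 2*a)
(B(3) - 1*(-3))*(47 - 12) = ((2 + 2*3) - 1*(-3))*(47 - 12) = ((2 + 6) + 3)*35 = (8 + 3)*35 = 11*35 = 385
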